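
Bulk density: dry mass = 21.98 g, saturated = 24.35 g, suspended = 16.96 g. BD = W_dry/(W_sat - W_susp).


BD = 21.98 / (24.35 - 16.96) = 21.98 / 7.39 = 2.974 g/cm^3

2.974


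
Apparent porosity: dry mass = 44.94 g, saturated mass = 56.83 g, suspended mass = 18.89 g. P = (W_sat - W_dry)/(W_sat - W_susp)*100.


P = (56.83 - 44.94) / (56.83 - 18.89) * 100 = 11.89 / 37.94 * 100 = 31.3%

31.3


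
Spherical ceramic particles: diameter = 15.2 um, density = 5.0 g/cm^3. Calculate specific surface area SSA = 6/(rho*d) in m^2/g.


SSA = 6 / (5.0 * 15.2) = 0.079 m^2/g

0.079


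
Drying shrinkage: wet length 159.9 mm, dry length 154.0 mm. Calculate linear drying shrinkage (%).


DS = (159.9 - 154.0) / 159.9 * 100 = 3.69%

3.69


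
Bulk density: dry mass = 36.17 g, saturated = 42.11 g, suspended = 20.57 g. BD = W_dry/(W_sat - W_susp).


BD = 36.17 / (42.11 - 20.57) = 36.17 / 21.54 = 1.679 g/cm^3

1.679


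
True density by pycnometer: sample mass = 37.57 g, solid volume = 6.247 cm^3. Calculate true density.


TD = 37.57 / 6.247 = 6.014 g/cm^3

6.014


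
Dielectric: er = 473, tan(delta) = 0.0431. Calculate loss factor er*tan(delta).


Loss = 473 * 0.0431 = 20.386

20.386


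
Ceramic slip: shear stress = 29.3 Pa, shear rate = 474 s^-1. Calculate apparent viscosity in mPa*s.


eta = tau/gamma * 1000 = 29.3/474 * 1000 = 61.8 mPa*s

61.8


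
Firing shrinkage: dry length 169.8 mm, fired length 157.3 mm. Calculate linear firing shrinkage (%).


FS = (169.8 - 157.3) / 169.8 * 100 = 7.36%

7.36


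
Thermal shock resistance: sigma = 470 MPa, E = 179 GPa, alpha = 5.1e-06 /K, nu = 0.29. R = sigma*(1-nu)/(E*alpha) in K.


R = 470*(1-0.29)/(179*1000*5.1e-06) = 366 K

366


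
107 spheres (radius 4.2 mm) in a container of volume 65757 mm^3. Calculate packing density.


V_sphere = 4/3*pi*4.2^3 = 310.3391 mm^3
Total V = 107*310.3391 = 33206.2837 mm^3
PD = 33206.2837 / 65757 = 0.505

0.505


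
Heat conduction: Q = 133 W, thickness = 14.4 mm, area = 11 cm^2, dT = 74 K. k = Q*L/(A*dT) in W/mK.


k = 133*14.4/1000/(11/10000*74) = 23.53 W/mK

23.53


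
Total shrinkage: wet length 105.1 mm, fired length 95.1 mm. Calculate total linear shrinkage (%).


TS = (105.1 - 95.1) / 105.1 * 100 = 9.51%

9.51


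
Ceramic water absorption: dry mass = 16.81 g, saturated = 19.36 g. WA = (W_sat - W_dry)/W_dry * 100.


WA = (19.36 - 16.81) / 16.81 * 100 = 15.17%

15.17


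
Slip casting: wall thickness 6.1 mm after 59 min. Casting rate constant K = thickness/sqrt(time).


K = 6.1 / sqrt(59) = 6.1 / 7.6811 = 0.794 mm/min^0.5

0.794


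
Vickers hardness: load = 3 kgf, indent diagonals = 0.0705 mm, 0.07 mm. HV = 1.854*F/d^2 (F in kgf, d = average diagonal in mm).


d_avg = (0.0705+0.07)/2 = 0.07025 mm
HV = 1.854*3/0.07025^2 = 1127

1127


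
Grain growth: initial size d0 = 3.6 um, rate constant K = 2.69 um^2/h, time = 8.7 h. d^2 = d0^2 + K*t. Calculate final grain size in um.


d^2 = 3.6^2 + 2.69*8.7 = 36.363
d = sqrt(36.363) = 6.03 um

6.03


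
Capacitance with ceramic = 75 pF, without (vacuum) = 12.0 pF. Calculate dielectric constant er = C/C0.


er = 75 / 12.0 = 6.25

6.25


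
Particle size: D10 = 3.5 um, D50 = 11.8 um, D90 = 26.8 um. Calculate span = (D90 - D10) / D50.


Span = (26.8 - 3.5) / 11.8 = 23.3 / 11.8 = 1.975

1.975


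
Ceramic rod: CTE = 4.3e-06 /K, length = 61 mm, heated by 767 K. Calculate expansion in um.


dL = 4.3e-06 * 61 * 767 * 1000 = 201.184 um

201.184


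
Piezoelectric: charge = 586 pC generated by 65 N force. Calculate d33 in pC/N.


d33 = 586 / 65 = 9.0 pC/N

9.0


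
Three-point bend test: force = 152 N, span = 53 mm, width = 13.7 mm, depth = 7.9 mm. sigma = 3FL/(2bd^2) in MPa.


sigma = 3*152*53/(2*13.7*7.9^2) = 14.1 MPa

14.1


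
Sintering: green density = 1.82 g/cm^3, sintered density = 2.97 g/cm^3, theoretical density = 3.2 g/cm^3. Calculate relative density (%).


Relative = 2.97 / 3.2 * 100 = 92.8%

92.8


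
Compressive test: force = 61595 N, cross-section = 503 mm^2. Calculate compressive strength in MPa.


CS = 61595 / 503 = 122.5 MPa

122.5


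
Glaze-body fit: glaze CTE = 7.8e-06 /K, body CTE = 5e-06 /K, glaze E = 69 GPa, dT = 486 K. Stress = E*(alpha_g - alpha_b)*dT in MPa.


Stress = 69*1000*(7.8e-06 - 5e-06)*486 = 93.9 MPa

93.9


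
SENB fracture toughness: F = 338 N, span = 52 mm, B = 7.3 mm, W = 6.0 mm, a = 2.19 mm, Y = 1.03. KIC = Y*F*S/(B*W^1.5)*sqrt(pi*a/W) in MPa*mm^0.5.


KIC = 1.03*338*52/(7.3*6.0^1.5)*sqrt(pi*2.19/6.0) = 180.69

180.69


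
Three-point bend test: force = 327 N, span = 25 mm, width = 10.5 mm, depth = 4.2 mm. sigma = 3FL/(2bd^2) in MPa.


sigma = 3*327*25/(2*10.5*4.2^2) = 66.2 MPa

66.2


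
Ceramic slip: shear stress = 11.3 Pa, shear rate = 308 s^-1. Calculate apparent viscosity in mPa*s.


eta = tau/gamma * 1000 = 11.3/308 * 1000 = 36.7 mPa*s

36.7


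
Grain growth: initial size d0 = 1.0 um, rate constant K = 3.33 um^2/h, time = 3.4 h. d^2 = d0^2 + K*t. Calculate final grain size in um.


d^2 = 1.0^2 + 3.33*3.4 = 12.322
d = sqrt(12.322) = 3.51 um

3.51


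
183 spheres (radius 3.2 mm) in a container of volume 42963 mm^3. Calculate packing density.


V_sphere = 4/3*pi*3.2^3 = 137.2583 mm^3
Total V = 183*137.2583 = 25118.2689 mm^3
PD = 25118.2689 / 42963 = 0.585

0.585


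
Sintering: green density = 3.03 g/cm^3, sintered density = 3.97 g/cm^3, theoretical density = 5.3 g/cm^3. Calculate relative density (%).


Relative = 3.97 / 5.3 * 100 = 74.9%

74.9


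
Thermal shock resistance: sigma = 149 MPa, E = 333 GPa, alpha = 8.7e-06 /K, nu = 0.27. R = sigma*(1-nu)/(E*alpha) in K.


R = 149*(1-0.27)/(333*1000*8.7e-06) = 38 K

38


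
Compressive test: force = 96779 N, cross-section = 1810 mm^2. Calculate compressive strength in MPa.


CS = 96779 / 1810 = 53.5 MPa

53.5


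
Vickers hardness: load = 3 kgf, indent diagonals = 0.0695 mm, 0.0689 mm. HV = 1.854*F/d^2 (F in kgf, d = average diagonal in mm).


d_avg = (0.0695+0.0689)/2 = 0.0692 mm
HV = 1.854*3/0.0692^2 = 1161

1161


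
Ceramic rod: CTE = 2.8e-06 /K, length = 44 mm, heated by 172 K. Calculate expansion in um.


dL = 2.8e-06 * 44 * 172 * 1000 = 21.19 um

21.19


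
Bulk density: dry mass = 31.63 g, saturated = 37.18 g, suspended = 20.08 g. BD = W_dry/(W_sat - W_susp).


BD = 31.63 / (37.18 - 20.08) = 31.63 / 17.1 = 1.85 g/cm^3

1.85


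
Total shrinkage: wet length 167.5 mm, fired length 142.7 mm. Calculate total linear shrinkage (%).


TS = (167.5 - 142.7) / 167.5 * 100 = 14.81%

14.81


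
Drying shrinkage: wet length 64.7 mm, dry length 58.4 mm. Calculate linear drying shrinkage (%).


DS = (64.7 - 58.4) / 64.7 * 100 = 9.74%

9.74


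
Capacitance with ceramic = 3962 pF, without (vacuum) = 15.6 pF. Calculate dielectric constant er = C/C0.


er = 3962 / 15.6 = 253.97

253.97


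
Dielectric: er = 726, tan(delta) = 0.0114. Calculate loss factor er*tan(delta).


Loss = 726 * 0.0114 = 8.276

8.276


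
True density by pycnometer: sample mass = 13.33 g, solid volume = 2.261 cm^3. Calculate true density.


TD = 13.33 / 2.261 = 5.896 g/cm^3

5.896


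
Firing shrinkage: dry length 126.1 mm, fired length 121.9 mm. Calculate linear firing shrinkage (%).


FS = (126.1 - 121.9) / 126.1 * 100 = 3.33%

3.33


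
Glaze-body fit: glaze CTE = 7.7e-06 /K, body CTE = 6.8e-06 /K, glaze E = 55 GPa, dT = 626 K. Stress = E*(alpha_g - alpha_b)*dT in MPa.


Stress = 55*1000*(7.7e-06 - 6.8e-06)*626 = 31.0 MPa

31.0


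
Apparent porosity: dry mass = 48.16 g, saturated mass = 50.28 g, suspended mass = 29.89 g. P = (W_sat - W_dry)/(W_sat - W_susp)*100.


P = (50.28 - 48.16) / (50.28 - 29.89) * 100 = 2.12 / 20.39 * 100 = 10.4%

10.4


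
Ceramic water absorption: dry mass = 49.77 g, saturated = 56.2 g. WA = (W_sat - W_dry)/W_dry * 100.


WA = (56.2 - 49.77) / 49.77 * 100 = 12.92%

12.92


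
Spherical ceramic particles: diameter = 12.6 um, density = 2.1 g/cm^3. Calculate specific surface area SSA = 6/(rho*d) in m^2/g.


SSA = 6 / (2.1 * 12.6) = 0.227 m^2/g

0.227


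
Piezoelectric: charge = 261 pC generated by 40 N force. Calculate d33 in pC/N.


d33 = 261 / 40 = 6.5 pC/N

6.5


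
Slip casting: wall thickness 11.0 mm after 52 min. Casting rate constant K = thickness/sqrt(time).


K = 11.0 / sqrt(52) = 11.0 / 7.2111 = 1.525 mm/min^0.5

1.525


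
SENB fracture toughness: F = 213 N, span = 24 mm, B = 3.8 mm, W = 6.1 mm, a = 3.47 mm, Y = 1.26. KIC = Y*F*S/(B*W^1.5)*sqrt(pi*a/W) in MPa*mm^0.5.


KIC = 1.26*213*24/(3.8*6.1^1.5)*sqrt(pi*3.47/6.1) = 150.4

150.4


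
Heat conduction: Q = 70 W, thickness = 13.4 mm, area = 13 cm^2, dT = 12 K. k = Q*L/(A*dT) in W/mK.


k = 70*13.4/1000/(13/10000*12) = 60.13 W/mK

60.13


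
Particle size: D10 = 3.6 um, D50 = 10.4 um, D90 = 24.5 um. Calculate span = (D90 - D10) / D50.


Span = (24.5 - 3.6) / 10.4 = 20.9 / 10.4 = 2.01

2.01


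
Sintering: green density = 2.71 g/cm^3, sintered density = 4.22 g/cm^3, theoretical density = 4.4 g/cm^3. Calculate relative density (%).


Relative = 4.22 / 4.4 * 100 = 95.9%

95.9


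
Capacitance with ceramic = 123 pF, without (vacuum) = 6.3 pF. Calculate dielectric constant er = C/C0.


er = 123 / 6.3 = 19.52

19.52


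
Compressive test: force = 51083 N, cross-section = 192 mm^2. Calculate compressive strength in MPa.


CS = 51083 / 192 = 266.1 MPa

266.1


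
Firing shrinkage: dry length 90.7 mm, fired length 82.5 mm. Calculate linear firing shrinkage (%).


FS = (90.7 - 82.5) / 90.7 * 100 = 9.04%

9.04


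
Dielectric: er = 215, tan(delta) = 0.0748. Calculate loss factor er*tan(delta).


Loss = 215 * 0.0748 = 16.082

16.082


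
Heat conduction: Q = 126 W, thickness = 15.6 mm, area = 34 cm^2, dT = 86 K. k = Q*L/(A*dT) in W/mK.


k = 126*15.6/1000/(34/10000*86) = 6.72 W/mK

6.72


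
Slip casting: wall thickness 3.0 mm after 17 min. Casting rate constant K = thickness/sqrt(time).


K = 3.0 / sqrt(17) = 3.0 / 4.1231 = 0.728 mm/min^0.5

0.728


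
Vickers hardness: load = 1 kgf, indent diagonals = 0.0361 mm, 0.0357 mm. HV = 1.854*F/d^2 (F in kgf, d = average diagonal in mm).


d_avg = (0.0361+0.0357)/2 = 0.0359 mm
HV = 1.854*1/0.0359^2 = 1439

1439


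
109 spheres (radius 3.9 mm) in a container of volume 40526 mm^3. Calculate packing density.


V_sphere = 4/3*pi*3.9^3 = 248.4748 mm^3
Total V = 109*248.4748 = 27083.7532 mm^3
PD = 27083.7532 / 40526 = 0.668

0.668


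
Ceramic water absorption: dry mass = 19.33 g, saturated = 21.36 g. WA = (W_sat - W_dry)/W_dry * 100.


WA = (21.36 - 19.33) / 19.33 * 100 = 10.5%

10.5


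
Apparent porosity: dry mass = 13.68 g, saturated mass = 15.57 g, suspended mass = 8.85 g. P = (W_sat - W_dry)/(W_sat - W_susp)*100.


P = (15.57 - 13.68) / (15.57 - 8.85) * 100 = 1.89 / 6.72 * 100 = 28.1%

28.1


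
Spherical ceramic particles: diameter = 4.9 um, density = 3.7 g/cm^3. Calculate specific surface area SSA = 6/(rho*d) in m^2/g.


SSA = 6 / (3.7 * 4.9) = 0.331 m^2/g

0.331


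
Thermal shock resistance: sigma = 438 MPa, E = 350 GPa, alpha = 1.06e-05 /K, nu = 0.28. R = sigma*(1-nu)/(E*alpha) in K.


R = 438*(1-0.28)/(350*1000*1.06e-05) = 85 K

85


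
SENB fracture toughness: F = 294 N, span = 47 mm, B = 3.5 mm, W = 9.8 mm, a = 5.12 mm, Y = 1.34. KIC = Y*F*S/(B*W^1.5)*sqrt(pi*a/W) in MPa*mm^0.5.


KIC = 1.34*294*47/(3.5*9.8^1.5)*sqrt(pi*5.12/9.8) = 220.92

220.92


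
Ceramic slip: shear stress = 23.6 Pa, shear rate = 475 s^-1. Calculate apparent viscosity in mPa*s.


eta = tau/gamma * 1000 = 23.6/475 * 1000 = 49.7 mPa*s

49.7


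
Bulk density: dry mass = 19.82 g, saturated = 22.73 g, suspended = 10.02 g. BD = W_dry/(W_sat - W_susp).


BD = 19.82 / (22.73 - 10.02) = 19.82 / 12.71 = 1.559 g/cm^3

1.559


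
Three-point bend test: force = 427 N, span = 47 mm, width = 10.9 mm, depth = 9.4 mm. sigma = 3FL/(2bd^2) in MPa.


sigma = 3*427*47/(2*10.9*9.4^2) = 31.3 MPa

31.3


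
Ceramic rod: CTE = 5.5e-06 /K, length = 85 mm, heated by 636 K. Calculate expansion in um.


dL = 5.5e-06 * 85 * 636 * 1000 = 297.33 um

297.33


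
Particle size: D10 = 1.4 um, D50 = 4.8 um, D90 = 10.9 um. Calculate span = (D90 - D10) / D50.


Span = (10.9 - 1.4) / 4.8 = 9.5 / 4.8 = 1.979

1.979


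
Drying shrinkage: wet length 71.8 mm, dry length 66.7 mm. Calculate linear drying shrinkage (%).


DS = (71.8 - 66.7) / 71.8 * 100 = 7.1%

7.1


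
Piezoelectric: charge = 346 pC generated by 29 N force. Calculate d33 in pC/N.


d33 = 346 / 29 = 11.9 pC/N

11.9


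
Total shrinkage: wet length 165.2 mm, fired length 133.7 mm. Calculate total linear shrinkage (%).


TS = (165.2 - 133.7) / 165.2 * 100 = 19.07%

19.07


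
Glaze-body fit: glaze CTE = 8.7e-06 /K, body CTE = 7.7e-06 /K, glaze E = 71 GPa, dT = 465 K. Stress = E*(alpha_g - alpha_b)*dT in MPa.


Stress = 71*1000*(8.7e-06 - 7.7e-06)*465 = 33.0 MPa

33.0


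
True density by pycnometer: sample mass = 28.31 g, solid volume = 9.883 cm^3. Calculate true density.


TD = 28.31 / 9.883 = 2.865 g/cm^3

2.865


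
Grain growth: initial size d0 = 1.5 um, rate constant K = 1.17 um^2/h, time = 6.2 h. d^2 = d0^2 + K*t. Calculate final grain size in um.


d^2 = 1.5^2 + 1.17*6.2 = 9.504
d = sqrt(9.504) = 3.08 um

3.08


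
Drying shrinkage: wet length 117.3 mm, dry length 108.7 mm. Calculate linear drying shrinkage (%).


DS = (117.3 - 108.7) / 117.3 * 100 = 7.33%

7.33


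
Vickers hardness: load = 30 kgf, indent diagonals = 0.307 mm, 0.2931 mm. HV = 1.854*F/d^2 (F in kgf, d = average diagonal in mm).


d_avg = (0.307+0.2931)/2 = 0.30005 mm
HV = 1.854*30/0.30005^2 = 618

618


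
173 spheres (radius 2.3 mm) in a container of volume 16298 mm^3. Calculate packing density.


V_sphere = 4/3*pi*2.3^3 = 50.965 mm^3
Total V = 173*50.965 = 8816.945 mm^3
PD = 8816.945 / 16298 = 0.541

0.541


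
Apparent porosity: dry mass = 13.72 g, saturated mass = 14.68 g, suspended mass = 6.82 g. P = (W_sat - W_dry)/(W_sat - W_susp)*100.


P = (14.68 - 13.72) / (14.68 - 6.82) * 100 = 0.96 / 7.86 * 100 = 12.2%

12.2


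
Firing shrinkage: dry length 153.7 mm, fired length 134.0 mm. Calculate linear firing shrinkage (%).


FS = (153.7 - 134.0) / 153.7 * 100 = 12.82%

12.82


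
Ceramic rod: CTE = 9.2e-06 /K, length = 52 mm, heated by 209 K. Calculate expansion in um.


dL = 9.2e-06 * 52 * 209 * 1000 = 99.986 um

99.986


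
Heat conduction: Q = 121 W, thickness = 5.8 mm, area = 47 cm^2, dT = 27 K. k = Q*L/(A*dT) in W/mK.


k = 121*5.8/1000/(47/10000*27) = 5.53 W/mK

5.53


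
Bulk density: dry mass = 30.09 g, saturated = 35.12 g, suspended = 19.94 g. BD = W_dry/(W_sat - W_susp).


BD = 30.09 / (35.12 - 19.94) = 30.09 / 15.18 = 1.982 g/cm^3

1.982


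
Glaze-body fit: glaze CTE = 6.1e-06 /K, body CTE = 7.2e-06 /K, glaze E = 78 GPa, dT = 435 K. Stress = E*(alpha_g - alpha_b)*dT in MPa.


Stress = 78*1000*(6.1e-06 - 7.2e-06)*435 = -37.3 MPa

-37.3


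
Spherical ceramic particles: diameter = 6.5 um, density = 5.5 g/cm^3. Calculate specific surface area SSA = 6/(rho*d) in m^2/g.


SSA = 6 / (5.5 * 6.5) = 0.168 m^2/g

0.168


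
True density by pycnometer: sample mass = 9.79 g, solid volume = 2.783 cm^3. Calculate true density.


TD = 9.79 / 2.783 = 3.518 g/cm^3

3.518


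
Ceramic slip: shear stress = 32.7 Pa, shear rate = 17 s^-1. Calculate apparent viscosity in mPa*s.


eta = tau/gamma * 1000 = 32.7/17 * 1000 = 1923.5 mPa*s

1923.5


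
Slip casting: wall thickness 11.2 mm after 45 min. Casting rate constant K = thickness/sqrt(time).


K = 11.2 / sqrt(45) = 11.2 / 6.7082 = 1.67 mm/min^0.5

1.67


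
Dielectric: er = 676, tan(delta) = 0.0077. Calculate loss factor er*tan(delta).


Loss = 676 * 0.0077 = 5.205

5.205


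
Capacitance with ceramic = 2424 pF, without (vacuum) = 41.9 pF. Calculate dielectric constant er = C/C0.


er = 2424 / 41.9 = 57.85

57.85


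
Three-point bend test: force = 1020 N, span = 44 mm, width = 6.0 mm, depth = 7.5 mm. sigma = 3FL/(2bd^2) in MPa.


sigma = 3*1020*44/(2*6.0*7.5^2) = 199.5 MPa

199.5


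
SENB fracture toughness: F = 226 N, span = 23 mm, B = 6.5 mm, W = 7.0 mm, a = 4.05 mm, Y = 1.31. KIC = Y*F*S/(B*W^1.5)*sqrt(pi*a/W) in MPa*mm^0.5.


KIC = 1.31*226*23/(6.5*7.0^1.5)*sqrt(pi*4.05/7.0) = 76.26

76.26


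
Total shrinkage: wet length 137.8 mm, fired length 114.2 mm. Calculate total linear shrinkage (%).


TS = (137.8 - 114.2) / 137.8 * 100 = 17.13%

17.13


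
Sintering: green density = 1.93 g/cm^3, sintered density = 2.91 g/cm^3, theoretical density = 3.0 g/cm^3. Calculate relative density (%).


Relative = 2.91 / 3.0 * 100 = 97.0%

97.0


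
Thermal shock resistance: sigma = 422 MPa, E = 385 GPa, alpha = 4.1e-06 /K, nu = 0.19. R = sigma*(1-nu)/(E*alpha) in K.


R = 422*(1-0.19)/(385*1000*4.1e-06) = 217 K

217


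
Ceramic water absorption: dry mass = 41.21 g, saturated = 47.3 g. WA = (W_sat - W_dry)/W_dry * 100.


WA = (47.3 - 41.21) / 41.21 * 100 = 14.78%

14.78


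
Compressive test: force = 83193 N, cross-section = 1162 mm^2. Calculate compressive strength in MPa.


CS = 83193 / 1162 = 71.6 MPa

71.6


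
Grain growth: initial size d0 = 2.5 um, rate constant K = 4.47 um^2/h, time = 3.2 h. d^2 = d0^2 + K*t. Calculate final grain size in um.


d^2 = 2.5^2 + 4.47*3.2 = 20.554
d = sqrt(20.554) = 4.53 um

4.53


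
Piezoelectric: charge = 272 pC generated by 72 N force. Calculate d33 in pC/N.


d33 = 272 / 72 = 3.8 pC/N

3.8


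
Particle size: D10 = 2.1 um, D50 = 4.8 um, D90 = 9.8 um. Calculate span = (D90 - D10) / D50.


Span = (9.8 - 2.1) / 4.8 = 7.7 / 4.8 = 1.604

1.604


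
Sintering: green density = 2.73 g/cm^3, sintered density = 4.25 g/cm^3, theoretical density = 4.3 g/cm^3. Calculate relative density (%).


Relative = 4.25 / 4.3 * 100 = 98.8%

98.8


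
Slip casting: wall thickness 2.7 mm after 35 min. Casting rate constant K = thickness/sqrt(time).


K = 2.7 / sqrt(35) = 2.7 / 5.9161 = 0.456 mm/min^0.5

0.456


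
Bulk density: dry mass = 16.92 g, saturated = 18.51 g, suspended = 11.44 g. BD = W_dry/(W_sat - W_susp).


BD = 16.92 / (18.51 - 11.44) = 16.92 / 7.07 = 2.393 g/cm^3

2.393


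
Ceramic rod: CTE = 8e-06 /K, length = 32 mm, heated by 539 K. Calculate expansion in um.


dL = 8e-06 * 32 * 539 * 1000 = 137.984 um

137.984


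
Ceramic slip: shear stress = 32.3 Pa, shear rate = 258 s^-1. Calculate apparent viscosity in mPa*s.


eta = tau/gamma * 1000 = 32.3/258 * 1000 = 125.2 mPa*s

125.2


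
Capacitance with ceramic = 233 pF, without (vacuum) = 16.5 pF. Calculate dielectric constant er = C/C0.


er = 233 / 16.5 = 14.12

14.12


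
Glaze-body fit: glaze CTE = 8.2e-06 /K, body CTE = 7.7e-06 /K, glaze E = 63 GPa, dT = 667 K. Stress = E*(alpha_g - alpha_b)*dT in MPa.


Stress = 63*1000*(8.2e-06 - 7.7e-06)*667 = 21.0 MPa

21.0


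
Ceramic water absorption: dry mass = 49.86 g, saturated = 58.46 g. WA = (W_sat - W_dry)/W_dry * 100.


WA = (58.46 - 49.86) / 49.86 * 100 = 17.25%

17.25


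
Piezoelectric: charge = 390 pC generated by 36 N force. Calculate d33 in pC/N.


d33 = 390 / 36 = 10.8 pC/N

10.8


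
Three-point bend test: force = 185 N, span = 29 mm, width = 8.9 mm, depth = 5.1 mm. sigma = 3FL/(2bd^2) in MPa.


sigma = 3*185*29/(2*8.9*5.1^2) = 34.8 MPa

34.8


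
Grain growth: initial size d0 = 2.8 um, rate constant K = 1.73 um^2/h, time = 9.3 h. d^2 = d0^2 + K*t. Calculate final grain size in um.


d^2 = 2.8^2 + 1.73*9.3 = 23.929
d = sqrt(23.929) = 4.89 um

4.89


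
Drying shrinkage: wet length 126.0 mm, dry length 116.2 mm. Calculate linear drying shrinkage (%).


DS = (126.0 - 116.2) / 126.0 * 100 = 7.78%

7.78


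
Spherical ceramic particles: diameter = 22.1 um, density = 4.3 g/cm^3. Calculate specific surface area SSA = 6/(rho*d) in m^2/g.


SSA = 6 / (4.3 * 22.1) = 0.063 m^2/g

0.063


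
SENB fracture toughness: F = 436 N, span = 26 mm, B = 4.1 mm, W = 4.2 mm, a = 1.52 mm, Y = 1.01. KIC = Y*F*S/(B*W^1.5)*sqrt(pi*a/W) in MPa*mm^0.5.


KIC = 1.01*436*26/(4.1*4.2^1.5)*sqrt(pi*1.52/4.2) = 345.94

345.94


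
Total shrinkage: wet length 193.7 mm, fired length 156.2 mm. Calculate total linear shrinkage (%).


TS = (193.7 - 156.2) / 193.7 * 100 = 19.36%

19.36


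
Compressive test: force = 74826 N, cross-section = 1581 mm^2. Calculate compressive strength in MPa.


CS = 74826 / 1581 = 47.3 MPa

47.3


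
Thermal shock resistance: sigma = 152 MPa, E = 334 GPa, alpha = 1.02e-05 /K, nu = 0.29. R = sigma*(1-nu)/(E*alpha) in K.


R = 152*(1-0.29)/(334*1000*1.02e-05) = 32 K

32


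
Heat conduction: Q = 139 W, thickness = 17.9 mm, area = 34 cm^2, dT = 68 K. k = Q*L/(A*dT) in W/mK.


k = 139*17.9/1000/(34/10000*68) = 10.76 W/mK

10.76


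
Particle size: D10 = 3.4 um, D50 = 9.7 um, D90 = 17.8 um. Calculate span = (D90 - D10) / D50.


Span = (17.8 - 3.4) / 9.7 = 14.4 / 9.7 = 1.485

1.485


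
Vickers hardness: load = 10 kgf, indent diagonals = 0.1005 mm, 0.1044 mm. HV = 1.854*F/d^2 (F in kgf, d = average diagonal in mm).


d_avg = (0.1005+0.1044)/2 = 0.10245 mm
HV = 1.854*10/0.10245^2 = 1766

1766


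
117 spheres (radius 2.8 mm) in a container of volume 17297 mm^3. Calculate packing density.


V_sphere = 4/3*pi*2.8^3 = 91.9523 mm^3
Total V = 117*91.9523 = 10758.4191 mm^3
PD = 10758.4191 / 17297 = 0.622

0.622


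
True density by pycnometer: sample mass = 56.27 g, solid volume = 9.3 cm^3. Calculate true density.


TD = 56.27 / 9.3 = 6.051 g/cm^3

6.051


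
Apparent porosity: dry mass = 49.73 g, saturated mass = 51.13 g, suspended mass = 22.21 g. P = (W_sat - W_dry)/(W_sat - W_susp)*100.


P = (51.13 - 49.73) / (51.13 - 22.21) * 100 = 1.4 / 28.92 * 100 = 4.8%

4.8


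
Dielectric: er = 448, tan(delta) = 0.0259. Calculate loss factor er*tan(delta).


Loss = 448 * 0.0259 = 11.603

11.603


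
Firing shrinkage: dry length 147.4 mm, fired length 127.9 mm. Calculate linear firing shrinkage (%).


FS = (147.4 - 127.9) / 147.4 * 100 = 13.23%

13.23


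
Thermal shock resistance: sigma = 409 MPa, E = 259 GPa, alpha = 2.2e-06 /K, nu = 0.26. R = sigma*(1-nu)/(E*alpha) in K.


R = 409*(1-0.26)/(259*1000*2.2e-06) = 531 K

531


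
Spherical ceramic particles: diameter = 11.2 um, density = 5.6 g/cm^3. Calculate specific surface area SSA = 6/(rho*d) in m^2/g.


SSA = 6 / (5.6 * 11.2) = 0.096 m^2/g

0.096


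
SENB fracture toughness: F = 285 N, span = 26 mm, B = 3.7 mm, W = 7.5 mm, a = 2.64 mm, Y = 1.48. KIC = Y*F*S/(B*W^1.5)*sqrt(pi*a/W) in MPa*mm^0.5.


KIC = 1.48*285*26/(3.7*7.5^1.5)*sqrt(pi*2.64/7.5) = 151.75

151.75


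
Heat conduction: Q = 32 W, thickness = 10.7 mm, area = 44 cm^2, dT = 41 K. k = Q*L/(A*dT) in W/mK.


k = 32*10.7/1000/(44/10000*41) = 1.9 W/mK

1.9


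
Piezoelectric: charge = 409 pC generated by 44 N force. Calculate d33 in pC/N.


d33 = 409 / 44 = 9.3 pC/N

9.3


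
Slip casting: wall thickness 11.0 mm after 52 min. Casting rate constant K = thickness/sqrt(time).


K = 11.0 / sqrt(52) = 11.0 / 7.2111 = 1.525 mm/min^0.5

1.525


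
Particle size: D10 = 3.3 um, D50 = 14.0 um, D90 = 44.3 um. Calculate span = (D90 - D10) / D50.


Span = (44.3 - 3.3) / 14.0 = 41.0 / 14.0 = 2.929

2.929


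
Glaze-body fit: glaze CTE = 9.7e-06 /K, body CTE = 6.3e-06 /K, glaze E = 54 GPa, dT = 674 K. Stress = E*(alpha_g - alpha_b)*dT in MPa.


Stress = 54*1000*(9.7e-06 - 6.3e-06)*674 = 123.7 MPa

123.7


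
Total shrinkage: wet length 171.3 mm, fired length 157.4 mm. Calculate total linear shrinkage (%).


TS = (171.3 - 157.4) / 171.3 * 100 = 8.11%

8.11


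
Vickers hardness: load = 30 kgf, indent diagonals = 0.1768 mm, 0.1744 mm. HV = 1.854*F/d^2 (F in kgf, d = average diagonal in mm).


d_avg = (0.1768+0.1744)/2 = 0.1756 mm
HV = 1.854*30/0.1756^2 = 1804

1804


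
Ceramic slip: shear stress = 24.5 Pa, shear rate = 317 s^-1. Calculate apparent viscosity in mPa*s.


eta = tau/gamma * 1000 = 24.5/317 * 1000 = 77.3 mPa*s

77.3


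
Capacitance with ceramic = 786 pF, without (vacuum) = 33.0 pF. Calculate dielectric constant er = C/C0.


er = 786 / 33.0 = 23.82

23.82


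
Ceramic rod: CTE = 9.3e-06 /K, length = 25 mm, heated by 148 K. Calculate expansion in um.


dL = 9.3e-06 * 25 * 148 * 1000 = 34.41 um

34.41


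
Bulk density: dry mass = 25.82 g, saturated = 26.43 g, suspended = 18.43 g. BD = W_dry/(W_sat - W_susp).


BD = 25.82 / (26.43 - 18.43) = 25.82 / 8.0 = 3.228 g/cm^3

3.228


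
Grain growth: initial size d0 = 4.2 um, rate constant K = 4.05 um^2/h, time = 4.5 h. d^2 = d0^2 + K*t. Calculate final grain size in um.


d^2 = 4.2^2 + 4.05*4.5 = 35.865
d = sqrt(35.865) = 5.99 um

5.99


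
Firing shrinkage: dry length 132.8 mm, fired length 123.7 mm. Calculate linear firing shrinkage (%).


FS = (132.8 - 123.7) / 132.8 * 100 = 6.85%

6.85


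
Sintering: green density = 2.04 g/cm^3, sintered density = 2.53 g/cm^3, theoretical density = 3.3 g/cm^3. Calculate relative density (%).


Relative = 2.53 / 3.3 * 100 = 76.7%

76.7


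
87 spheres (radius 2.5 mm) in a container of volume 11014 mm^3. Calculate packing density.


V_sphere = 4/3*pi*2.5^3 = 65.4498 mm^3
Total V = 87*65.4498 = 5694.1326 mm^3
PD = 5694.1326 / 11014 = 0.517

0.517


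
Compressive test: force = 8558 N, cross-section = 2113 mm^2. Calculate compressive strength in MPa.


CS = 8558 / 2113 = 4.1 MPa

4.1


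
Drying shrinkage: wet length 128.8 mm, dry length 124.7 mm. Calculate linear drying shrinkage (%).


DS = (128.8 - 124.7) / 128.8 * 100 = 3.18%

3.18


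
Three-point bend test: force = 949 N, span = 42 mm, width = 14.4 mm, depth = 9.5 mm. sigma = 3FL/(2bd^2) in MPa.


sigma = 3*949*42/(2*14.4*9.5^2) = 46.0 MPa

46.0


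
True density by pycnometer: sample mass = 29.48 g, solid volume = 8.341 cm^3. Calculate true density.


TD = 29.48 / 8.341 = 3.534 g/cm^3

3.534


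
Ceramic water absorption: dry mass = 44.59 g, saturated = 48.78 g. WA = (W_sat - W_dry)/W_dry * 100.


WA = (48.78 - 44.59) / 44.59 * 100 = 9.4%

9.4


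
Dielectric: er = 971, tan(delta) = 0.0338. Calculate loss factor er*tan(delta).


Loss = 971 * 0.0338 = 32.82

32.82


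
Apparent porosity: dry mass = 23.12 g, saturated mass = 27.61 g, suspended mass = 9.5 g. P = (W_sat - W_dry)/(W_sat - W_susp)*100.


P = (27.61 - 23.12) / (27.61 - 9.5) * 100 = 4.49 / 18.11 * 100 = 24.8%

24.8


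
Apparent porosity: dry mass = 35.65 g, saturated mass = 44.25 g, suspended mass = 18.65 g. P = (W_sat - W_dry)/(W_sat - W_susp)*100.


P = (44.25 - 35.65) / (44.25 - 18.65) * 100 = 8.6 / 25.6 * 100 = 33.6%

33.6


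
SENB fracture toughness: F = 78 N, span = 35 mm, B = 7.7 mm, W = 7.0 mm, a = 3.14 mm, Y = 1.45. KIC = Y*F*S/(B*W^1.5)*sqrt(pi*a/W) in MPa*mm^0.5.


KIC = 1.45*78*35/(7.7*7.0^1.5)*sqrt(pi*3.14/7.0) = 32.95

32.95


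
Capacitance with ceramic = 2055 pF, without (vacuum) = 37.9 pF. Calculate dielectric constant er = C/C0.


er = 2055 / 37.9 = 54.22

54.22


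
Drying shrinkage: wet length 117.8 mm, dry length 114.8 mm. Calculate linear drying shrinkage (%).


DS = (117.8 - 114.8) / 117.8 * 100 = 2.55%

2.55


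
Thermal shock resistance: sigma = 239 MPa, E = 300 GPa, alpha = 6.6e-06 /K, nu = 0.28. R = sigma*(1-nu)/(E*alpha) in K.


R = 239*(1-0.28)/(300*1000*6.6e-06) = 87 K

87


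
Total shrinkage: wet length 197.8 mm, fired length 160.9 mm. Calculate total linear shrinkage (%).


TS = (197.8 - 160.9) / 197.8 * 100 = 18.66%

18.66


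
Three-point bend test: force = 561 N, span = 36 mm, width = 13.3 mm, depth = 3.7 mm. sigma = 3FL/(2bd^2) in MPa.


sigma = 3*561*36/(2*13.3*3.7^2) = 166.4 MPa

166.4


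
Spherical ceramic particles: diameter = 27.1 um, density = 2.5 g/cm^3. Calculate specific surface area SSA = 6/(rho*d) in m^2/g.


SSA = 6 / (2.5 * 27.1) = 0.089 m^2/g

0.089


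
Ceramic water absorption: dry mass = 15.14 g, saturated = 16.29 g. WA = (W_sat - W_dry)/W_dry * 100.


WA = (16.29 - 15.14) / 15.14 * 100 = 7.6%

7.6


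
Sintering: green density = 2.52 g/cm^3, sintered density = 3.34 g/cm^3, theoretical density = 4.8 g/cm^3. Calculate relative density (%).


Relative = 3.34 / 4.8 * 100 = 69.6%

69.6


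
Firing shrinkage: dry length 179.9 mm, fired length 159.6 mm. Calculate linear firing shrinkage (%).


FS = (179.9 - 159.6) / 179.9 * 100 = 11.28%

11.28


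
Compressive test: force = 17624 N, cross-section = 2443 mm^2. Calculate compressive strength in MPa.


CS = 17624 / 2443 = 7.2 MPa

7.2


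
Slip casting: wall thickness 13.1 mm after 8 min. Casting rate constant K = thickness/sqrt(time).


K = 13.1 / sqrt(8) = 13.1 / 2.8284 = 4.632 mm/min^0.5

4.632


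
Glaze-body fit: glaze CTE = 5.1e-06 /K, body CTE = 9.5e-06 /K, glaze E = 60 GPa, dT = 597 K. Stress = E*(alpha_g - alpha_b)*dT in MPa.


Stress = 60*1000*(5.1e-06 - 9.5e-06)*597 = -157.6 MPa

-157.6


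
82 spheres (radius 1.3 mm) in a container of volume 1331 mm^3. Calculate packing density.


V_sphere = 4/3*pi*1.3^3 = 9.2028 mm^3
Total V = 82*9.2028 = 754.6296 mm^3
PD = 754.6296 / 1331 = 0.567

0.567


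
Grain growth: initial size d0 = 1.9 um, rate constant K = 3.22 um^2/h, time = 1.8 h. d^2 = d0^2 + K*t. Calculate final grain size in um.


d^2 = 1.9^2 + 3.22*1.8 = 9.406
d = sqrt(9.406) = 3.07 um

3.07


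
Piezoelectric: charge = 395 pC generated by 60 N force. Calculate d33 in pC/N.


d33 = 395 / 60 = 6.6 pC/N

6.6


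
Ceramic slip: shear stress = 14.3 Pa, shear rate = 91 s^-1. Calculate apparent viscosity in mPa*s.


eta = tau/gamma * 1000 = 14.3/91 * 1000 = 157.1 mPa*s

157.1


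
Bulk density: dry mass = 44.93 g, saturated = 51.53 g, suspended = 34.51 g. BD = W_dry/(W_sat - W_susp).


BD = 44.93 / (51.53 - 34.51) = 44.93 / 17.02 = 2.64 g/cm^3

2.64


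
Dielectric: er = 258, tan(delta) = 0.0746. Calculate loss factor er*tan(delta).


Loss = 258 * 0.0746 = 19.247

19.247


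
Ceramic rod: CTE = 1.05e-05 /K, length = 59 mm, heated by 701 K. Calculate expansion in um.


dL = 1.05e-05 * 59 * 701 * 1000 = 434.27 um

434.27


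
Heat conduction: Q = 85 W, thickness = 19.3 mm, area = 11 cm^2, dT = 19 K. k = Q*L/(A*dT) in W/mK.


k = 85*19.3/1000/(11/10000*19) = 78.49 W/mK

78.49


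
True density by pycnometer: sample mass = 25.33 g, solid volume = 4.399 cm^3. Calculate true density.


TD = 25.33 / 4.399 = 5.758 g/cm^3

5.758


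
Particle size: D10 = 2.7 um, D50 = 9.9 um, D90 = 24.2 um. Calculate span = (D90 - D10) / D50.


Span = (24.2 - 2.7) / 9.9 = 21.5 / 9.9 = 2.172

2.172


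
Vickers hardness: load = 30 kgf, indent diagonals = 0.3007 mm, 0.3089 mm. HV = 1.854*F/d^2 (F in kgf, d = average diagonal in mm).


d_avg = (0.3007+0.3089)/2 = 0.3048 mm
HV = 1.854*30/0.3048^2 = 599

599


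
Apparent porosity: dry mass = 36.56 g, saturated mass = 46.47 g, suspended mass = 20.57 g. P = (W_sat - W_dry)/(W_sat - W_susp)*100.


P = (46.47 - 36.56) / (46.47 - 20.57) * 100 = 9.91 / 25.9 * 100 = 38.3%

38.3


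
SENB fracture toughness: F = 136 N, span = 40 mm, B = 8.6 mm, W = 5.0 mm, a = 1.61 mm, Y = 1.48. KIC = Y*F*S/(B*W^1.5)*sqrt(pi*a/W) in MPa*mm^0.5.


KIC = 1.48*136*40/(8.6*5.0^1.5)*sqrt(pi*1.61/5.0) = 84.22

84.22


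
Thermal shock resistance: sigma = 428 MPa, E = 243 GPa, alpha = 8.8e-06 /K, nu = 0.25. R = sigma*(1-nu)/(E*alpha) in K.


R = 428*(1-0.25)/(243*1000*8.8e-06) = 150 K

150


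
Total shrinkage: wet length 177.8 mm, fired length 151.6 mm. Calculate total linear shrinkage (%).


TS = (177.8 - 151.6) / 177.8 * 100 = 14.74%

14.74


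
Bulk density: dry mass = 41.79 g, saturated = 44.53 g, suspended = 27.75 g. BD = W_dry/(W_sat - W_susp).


BD = 41.79 / (44.53 - 27.75) = 41.79 / 16.78 = 2.49 g/cm^3

2.49


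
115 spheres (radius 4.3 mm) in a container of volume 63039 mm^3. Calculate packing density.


V_sphere = 4/3*pi*4.3^3 = 333.0381 mm^3
Total V = 115*333.0381 = 38299.3815 mm^3
PD = 38299.3815 / 63039 = 0.608

0.608


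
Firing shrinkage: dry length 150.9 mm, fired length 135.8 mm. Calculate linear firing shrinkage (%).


FS = (150.9 - 135.8) / 150.9 * 100 = 10.01%

10.01


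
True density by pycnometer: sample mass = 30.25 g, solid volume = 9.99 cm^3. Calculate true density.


TD = 30.25 / 9.99 = 3.028 g/cm^3

3.028


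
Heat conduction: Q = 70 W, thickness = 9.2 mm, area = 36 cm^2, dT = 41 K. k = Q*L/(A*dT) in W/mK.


k = 70*9.2/1000/(36/10000*41) = 4.36 W/mK

4.36


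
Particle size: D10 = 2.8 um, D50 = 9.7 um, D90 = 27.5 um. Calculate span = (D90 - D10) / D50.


Span = (27.5 - 2.8) / 9.7 = 24.7 / 9.7 = 2.546

2.546


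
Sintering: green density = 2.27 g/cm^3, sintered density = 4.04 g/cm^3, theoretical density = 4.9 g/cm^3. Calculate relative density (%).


Relative = 4.04 / 4.9 * 100 = 82.4%

82.4


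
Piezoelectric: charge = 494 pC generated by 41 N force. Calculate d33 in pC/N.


d33 = 494 / 41 = 12.0 pC/N

12.0


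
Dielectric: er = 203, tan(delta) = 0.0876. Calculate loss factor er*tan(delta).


Loss = 203 * 0.0876 = 17.783

17.783


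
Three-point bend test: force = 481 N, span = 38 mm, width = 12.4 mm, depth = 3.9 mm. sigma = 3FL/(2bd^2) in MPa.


sigma = 3*481*38/(2*12.4*3.9^2) = 145.4 MPa

145.4


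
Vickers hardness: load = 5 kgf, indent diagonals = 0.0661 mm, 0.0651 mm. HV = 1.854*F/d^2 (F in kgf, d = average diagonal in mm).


d_avg = (0.0661+0.0651)/2 = 0.0656 mm
HV = 1.854*5/0.0656^2 = 2154

2154


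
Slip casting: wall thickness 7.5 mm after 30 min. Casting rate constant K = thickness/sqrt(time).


K = 7.5 / sqrt(30) = 7.5 / 5.4772 = 1.369 mm/min^0.5

1.369


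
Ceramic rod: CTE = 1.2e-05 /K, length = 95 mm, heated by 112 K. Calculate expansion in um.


dL = 1.2e-05 * 95 * 112 * 1000 = 127.68 um

127.68


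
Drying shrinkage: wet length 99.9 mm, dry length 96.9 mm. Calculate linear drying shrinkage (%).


DS = (99.9 - 96.9) / 99.9 * 100 = 3.0%

3.0


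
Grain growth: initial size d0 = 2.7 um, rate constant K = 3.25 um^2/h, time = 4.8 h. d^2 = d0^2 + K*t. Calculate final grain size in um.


d^2 = 2.7^2 + 3.25*4.8 = 22.89
d = sqrt(22.89) = 4.78 um

4.78


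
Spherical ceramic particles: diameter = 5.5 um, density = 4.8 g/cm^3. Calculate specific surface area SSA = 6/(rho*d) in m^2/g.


SSA = 6 / (4.8 * 5.5) = 0.227 m^2/g

0.227


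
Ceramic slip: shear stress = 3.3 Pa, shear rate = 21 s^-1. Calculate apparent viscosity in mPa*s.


eta = tau/gamma * 1000 = 3.3/21 * 1000 = 157.1 mPa*s

157.1


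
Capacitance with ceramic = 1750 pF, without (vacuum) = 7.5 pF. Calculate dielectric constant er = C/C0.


er = 1750 / 7.5 = 233.33

233.33


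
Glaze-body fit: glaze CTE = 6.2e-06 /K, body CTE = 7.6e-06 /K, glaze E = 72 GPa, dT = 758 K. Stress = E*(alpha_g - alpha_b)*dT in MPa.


Stress = 72*1000*(6.2e-06 - 7.6e-06)*758 = -76.4 MPa

-76.4


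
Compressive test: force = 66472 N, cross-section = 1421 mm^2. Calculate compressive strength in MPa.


CS = 66472 / 1421 = 46.8 MPa

46.8


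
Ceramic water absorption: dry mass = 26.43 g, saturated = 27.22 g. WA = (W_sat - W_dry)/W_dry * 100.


WA = (27.22 - 26.43) / 26.43 * 100 = 2.99%

2.99


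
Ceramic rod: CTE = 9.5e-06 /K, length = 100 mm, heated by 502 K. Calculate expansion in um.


dL = 9.5e-06 * 100 * 502 * 1000 = 476.9 um

476.9


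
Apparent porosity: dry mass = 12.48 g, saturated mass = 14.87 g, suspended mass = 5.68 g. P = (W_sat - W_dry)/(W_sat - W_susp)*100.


P = (14.87 - 12.48) / (14.87 - 5.68) * 100 = 2.39 / 9.19 * 100 = 26.0%

26.0


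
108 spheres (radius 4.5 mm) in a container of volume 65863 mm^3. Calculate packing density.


V_sphere = 4/3*pi*4.5^3 = 381.7035 mm^3
Total V = 108*381.7035 = 41223.978 mm^3
PD = 41223.978 / 65863 = 0.626

0.626


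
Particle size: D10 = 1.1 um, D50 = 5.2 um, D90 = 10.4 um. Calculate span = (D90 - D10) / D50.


Span = (10.4 - 1.1) / 5.2 = 9.3 / 5.2 = 1.788

1.788


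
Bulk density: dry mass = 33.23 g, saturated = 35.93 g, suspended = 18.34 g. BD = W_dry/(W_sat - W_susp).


BD = 33.23 / (35.93 - 18.34) = 33.23 / 17.59 = 1.889 g/cm^3

1.889


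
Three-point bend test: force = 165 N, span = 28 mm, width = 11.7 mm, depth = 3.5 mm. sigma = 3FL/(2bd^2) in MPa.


sigma = 3*165*28/(2*11.7*3.5^2) = 48.4 MPa

48.4


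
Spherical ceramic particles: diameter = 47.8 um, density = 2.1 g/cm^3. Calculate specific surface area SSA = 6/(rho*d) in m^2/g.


SSA = 6 / (2.1 * 47.8) = 0.06 m^2/g

0.06


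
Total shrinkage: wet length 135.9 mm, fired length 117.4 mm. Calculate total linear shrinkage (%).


TS = (135.9 - 117.4) / 135.9 * 100 = 13.61%

13.61


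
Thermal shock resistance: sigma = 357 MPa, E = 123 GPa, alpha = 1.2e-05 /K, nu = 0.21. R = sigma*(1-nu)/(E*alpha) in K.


R = 357*(1-0.21)/(123*1000*1.2e-05) = 191 K

191


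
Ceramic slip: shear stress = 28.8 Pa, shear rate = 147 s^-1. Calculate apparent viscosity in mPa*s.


eta = tau/gamma * 1000 = 28.8/147 * 1000 = 195.9 mPa*s

195.9


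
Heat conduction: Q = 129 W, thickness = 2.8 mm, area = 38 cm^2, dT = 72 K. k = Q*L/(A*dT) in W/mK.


k = 129*2.8/1000/(38/10000*72) = 1.32 W/mK

1.32


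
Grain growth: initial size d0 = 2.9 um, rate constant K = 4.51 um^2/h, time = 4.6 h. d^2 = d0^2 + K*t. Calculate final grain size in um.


d^2 = 2.9^2 + 4.51*4.6 = 29.156
d = sqrt(29.156) = 5.4 um

5.4


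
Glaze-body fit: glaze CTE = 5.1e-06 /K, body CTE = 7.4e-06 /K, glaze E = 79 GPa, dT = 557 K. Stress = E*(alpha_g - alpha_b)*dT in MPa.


Stress = 79*1000*(5.1e-06 - 7.4e-06)*557 = -101.2 MPa

-101.2


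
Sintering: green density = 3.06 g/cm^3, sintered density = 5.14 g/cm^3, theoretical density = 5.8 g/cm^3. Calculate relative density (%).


Relative = 5.14 / 5.8 * 100 = 88.6%

88.6


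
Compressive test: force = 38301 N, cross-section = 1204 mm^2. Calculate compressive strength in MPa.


CS = 38301 / 1204 = 31.8 MPa

31.8


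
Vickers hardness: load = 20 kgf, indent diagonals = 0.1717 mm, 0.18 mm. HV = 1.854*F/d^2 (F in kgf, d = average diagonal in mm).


d_avg = (0.1717+0.18)/2 = 0.17585 mm
HV = 1.854*20/0.17585^2 = 1199

1199


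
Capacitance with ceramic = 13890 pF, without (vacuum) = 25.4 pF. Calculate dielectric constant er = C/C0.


er = 13890 / 25.4 = 546.85

546.85


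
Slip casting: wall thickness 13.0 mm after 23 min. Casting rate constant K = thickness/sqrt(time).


K = 13.0 / sqrt(23) = 13.0 / 4.7958 = 2.711 mm/min^0.5

2.711


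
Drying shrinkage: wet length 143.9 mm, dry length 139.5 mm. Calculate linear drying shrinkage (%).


DS = (143.9 - 139.5) / 143.9 * 100 = 3.06%

3.06


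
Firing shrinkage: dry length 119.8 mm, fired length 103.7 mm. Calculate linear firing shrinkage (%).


FS = (119.8 - 103.7) / 119.8 * 100 = 13.44%

13.44


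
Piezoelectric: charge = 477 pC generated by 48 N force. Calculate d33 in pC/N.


d33 = 477 / 48 = 9.9 pC/N

9.9


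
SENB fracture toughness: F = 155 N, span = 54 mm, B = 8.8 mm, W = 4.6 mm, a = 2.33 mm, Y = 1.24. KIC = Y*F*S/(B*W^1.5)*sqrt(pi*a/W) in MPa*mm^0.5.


KIC = 1.24*155*54/(8.8*4.6^1.5)*sqrt(pi*2.33/4.6) = 150.8

150.8


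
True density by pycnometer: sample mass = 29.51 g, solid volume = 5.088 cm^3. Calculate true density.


TD = 29.51 / 5.088 = 5.8 g/cm^3

5.8
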